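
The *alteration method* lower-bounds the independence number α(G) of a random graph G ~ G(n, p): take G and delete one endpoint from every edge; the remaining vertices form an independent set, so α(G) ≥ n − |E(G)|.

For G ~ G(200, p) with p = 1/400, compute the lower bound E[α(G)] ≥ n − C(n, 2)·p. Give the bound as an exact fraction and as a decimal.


E[|E(G)|] = C(200, 2)·p = 19900 · (1/400) = 199/4.
E[α(G)] ≥ n − E[|E(G)|] = 200 − 199/4 = 601/4.
Numerically: ≈ 150.25000.
(This is only a lower bound; the true E[α(G)] may be larger.)

E[α(G)] ≥ 601/4 ≈ 150.25000.


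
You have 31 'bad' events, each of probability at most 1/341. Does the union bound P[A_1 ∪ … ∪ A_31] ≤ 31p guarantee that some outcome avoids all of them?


Union bound: P[∪_{i=1}^{31} A_i] ≤ Σ_i P[A_i] ≤ 31·p = 31·(1/341) = 1/11.
Numerically: 1/11 ≈ 0.091.
Is 1/11 < 1? YES.
Since P[∪ A_i] ≤ 1/11 < 1, the complement has P[∩ A_i^c] ≥ 1 − 1/11 = 10/11 > 0, so some outcome avoids every A_i.

31·p = 1/11 ≈ 0.091; existence CERTIFIED by the union bound.


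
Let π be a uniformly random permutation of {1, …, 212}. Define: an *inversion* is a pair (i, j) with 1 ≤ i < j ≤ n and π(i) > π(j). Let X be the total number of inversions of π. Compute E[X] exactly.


Write X = Σ X_I over the C(212, 2) = 22366 pairs i < j, with X_I the indicator of one inversion.
There are 22366 indicators.
For each fixed pair i < j, the values π(i) and π(j) are two distinct elements of {1, …, 212} in uniformly random order; by symmetry P[π(i) > π(j)] = 1/2.
By linearity: E[X] = 22366 · (1/2) = C(212, 2) · (1/2) = 22366/2 = 11183 ≈ 11183.0000.

E[X] = 11183 = 11183.0000.


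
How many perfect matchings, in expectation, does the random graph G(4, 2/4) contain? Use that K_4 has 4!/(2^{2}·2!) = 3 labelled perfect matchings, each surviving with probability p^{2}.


K_4 has 4!/(2^{2}·2!) = 3 labelled perfect matchings.
For each such perfect matching H, let X_H = 1 if all 2 edges of H are present in G. Then P[X_H = 1] = p^{2} = (1/2)^{2} = 1/4.
Summing the indicators: E[X] = Σ_H E[X_H] = 3 · p^{2} = 3 · 1/4 = 3/4.
Numerically: E[X] ≈ 0.75.

E[X] = 3 · (1/2)^{2} = 3/4 ≈ 0.75.


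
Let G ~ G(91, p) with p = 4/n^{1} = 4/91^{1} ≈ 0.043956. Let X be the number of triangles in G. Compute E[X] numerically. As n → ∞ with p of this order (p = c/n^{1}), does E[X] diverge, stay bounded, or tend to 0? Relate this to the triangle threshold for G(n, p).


Number of potential triangles: C(91, 3) = 121485.
Each occurs with probability p³ ≈ (0.043956)³ ≈ 8.49289583e-05.
By linearity: E[X] = C(91, 3)·p³ ≈ 121485 · 8.49289583e-05 ≈ 10.317594.
Here α = 1, so p = 4/n is exactly at the triangle threshold p ~ 1/n. Asymptotically E[X] → c³/6 = 4³/6 = 32/3 ≈ 10.666667, a bounded constant. In this regime the triangle count is asymptotically Poisson(c³/6).

E[X] ≈ 10.317594; in regime p = Θ(1/n^{1}) E[X] stays bounded (at the triangle threshold p ~ 1/n).


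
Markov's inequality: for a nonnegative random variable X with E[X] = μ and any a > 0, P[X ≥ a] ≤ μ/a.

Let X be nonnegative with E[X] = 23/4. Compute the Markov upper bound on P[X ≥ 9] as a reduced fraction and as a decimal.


μ = E[X] = 23/4, a = 9.
Markov: P[X ≥ 9] ≤ μ/a = (23/4)/9 = 23/36.
Numerically: ≈ 0.6389.
(Since a = 9 > μ = 5.7500, the bound 23/36 is < 1 and informative.)

P[X ≥ 9] ≤ 23/36 ≈ 0.6389.


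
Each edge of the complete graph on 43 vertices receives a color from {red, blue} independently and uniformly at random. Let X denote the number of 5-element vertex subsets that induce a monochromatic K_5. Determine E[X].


Let X = Σ_S X_S over the C(43, 5) = 962598 subsets S of size 5, where X_S = 1 if the K_5 on S is monochromatic.
For a fixed S, the K_5 on S has C(5, 2) = 10 edges. P[all 10 edges red] = (1/2)^10, and likewise for blue, so P[monochromatic] = 2·(1/2)^10 = 2^{1 − 10} = 1/512.
Summing: E[X] = C(43, 5) · 2^{1 − 10} = 962598 · 1/512 = 481299/256.
Numerically: E[X] ≈ 1880.07422.

E[X] = C(43,5)·2^(1−C(5,2)) = 481299/256 ≈ 1880.07422.


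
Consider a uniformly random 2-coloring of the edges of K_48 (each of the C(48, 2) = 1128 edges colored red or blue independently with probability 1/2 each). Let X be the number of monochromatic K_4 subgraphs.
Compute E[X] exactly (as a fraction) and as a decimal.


Let X = Σ_S X_S over the C(48, 4) = 194580 subsets S of size 4, where X_S = 1 if the K_4 on S is monochromatic.
For a fixed S, the K_4 on S has C(4, 2) = 6 edges. P[all 6 edges red] = (1/2)^6, and likewise for blue, so P[monochromatic] = 2·(1/2)^6 = 2^{1 − 6} = 1/32.
By linearity of expectation: E[X] = C(48, 4) · 2^{1 − 6} = 194580 · 1/32 = 48645/8.
Numerically: E[X] ≈ 6080.6250.

E[X] = C(48,4)·2^(1−C(4,2)) = 48645/8 ≈ 6080.6250.


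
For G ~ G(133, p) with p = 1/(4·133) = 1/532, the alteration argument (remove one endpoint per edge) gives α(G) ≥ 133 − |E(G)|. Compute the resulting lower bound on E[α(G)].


E[|E(G)|] = C(133, 2)·p = 8778 · (1/532) = 33/2.
E[α(G)] ≥ n − E[|E(G)|] = 133 − 33/2 = 233/2.
Numerically: ≈ 116.5000.
(This is only a lower bound; the true E[α(G)] may be larger.)

E[α(G)] ≥ 233/2 ≈ 116.5000.


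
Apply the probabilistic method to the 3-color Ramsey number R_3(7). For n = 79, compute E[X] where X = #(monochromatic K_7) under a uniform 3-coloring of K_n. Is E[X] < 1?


E[X] = C(79, 7) · 3^{1 − 21} = 2898753715 · 3^{−20} = 2898753715/3486784401.
As a reduced fraction: E[X] = 2898753715/3486784401 ≈ 0.831354.
Is E[X] < 1? YES.
Since E[X] < 1, there exists a 3-coloring of K_{79} with no monochromatic K_7; hence R_3(7) > 79.

E[X] = 2898753715/3486784401 ≈ 0.831354; E[X] < 1, so R_3(7) > 79.


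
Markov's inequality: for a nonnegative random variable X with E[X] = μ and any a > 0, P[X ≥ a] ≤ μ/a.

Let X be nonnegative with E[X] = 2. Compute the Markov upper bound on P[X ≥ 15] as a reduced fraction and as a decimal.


μ = E[X] = 2, a = 15.
Markov: P[X ≥ 15] ≤ μ/a = (2)/15 = 2/15.
Numerically: ≈ 0.133.
(Since a = 15 > μ = 2.000, the bound 2/15 is < 1 and informative.)

P[X ≥ 15] ≤ 2/15 ≈ 0.133.


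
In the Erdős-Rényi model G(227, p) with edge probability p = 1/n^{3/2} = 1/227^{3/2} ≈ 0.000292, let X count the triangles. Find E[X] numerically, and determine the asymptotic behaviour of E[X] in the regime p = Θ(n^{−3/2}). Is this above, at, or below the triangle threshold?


Number of potential triangles: C(227, 3) = 1923825.
Each occurs with probability p³ ≈ (0.000292)³ ≈ 2.49968e-11.
By linearity: E[X] = C(227, 3)·p³ ≈ 1923825 · 2.49968e-11 ≈ 0.000.
Since α = 3/2 > 1, p = c/n^{3/2} = o(1/n) is below the triangle threshold p ~ 1/n. Asymptotically E[X] ~ (c³/6)·n^{3(1−α)} = (1³/6)·n^{-1.5} → 0, so by Markov's inequality G has no triangles w.h.p.

E[X] ≈ 0.000; in regime p = Θ(1/n^{3/2}) E[X] tends to 0 (below the triangle threshold p ~ 1/n).


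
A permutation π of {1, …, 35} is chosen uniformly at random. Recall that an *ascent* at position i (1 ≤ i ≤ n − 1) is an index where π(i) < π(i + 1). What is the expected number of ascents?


Write X = Σ X_I over i = 1, …, 34, with X_I the indicator of one ascent.
There are 34 indicators.
For each fixed i, the pair (π(i), π(i+1)) is a uniformly random ordered pair of distinct values from {1, …, 35}; by symmetry P[π(i) < π(i+1)] = 1/2.
By linearity: E[X] = 34 · (1/2) = (35 − 1) · (1/2) = 17 ≈ 17.000.

E[X] = 17 = 17.000.


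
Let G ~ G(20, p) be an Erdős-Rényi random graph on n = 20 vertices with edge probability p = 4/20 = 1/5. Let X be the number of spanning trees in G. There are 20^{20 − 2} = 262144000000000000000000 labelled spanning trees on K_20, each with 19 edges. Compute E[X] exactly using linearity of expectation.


K_20 has 20^{20 − 2} = 262144000000000000000000 labelled spanning trees.
For each such spanning tree H, let X_H = 1 if all 19 edges of H are present in G. Then P[X_H = 1] = p^{19} = (1/5)^{19} = 1/19073486328125.
By linearity: E[X] = Σ_H E[X_H] = 262144000000000000000000 · p^{19} = 262144000000000000000000 · 1/19073486328125 = 68719476736/5.
Numerically: E[X] ≈ 1.37439e+10.

E[X] = 262144000000000000000000 · (1/5)^{19} = 68719476736/5 ≈ 1.37439e+10.


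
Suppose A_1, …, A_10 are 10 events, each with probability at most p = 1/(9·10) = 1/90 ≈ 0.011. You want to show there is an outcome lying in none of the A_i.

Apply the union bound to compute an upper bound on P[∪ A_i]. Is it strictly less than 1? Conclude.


Union bound: P[∪_{i=1}^{10} A_i] ≤ Σ_i P[A_i] ≤ 10·p = 10·(1/90) = 1/9.
Numerically: 1/9 ≈ 0.111.
Is 1/9 < 1? YES.
Since P[∪ A_i] ≤ 1/9 < 1, the complement has P[∩ A_i^c] ≥ 1 − 1/9 = 8/9 > 0, so some outcome avoids every A_i.

10·p = 1/9 ≈ 0.111; existence CERTIFIED by the union bound.


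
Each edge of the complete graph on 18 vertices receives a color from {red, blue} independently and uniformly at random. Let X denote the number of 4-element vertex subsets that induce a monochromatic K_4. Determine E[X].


Let X = Σ_S X_S over the C(18, 4) = 3060 subsets S of size 4, where X_S = 1 if the K_4 on S is monochromatic.
For a fixed S, the K_4 on S has C(4, 2) = 6 edges. P[all 6 edges red] = (1/2)^6, and likewise for blue, so P[monochromatic] = 2·(1/2)^6 = 2^{1 − 6} = 1/32.
Summing: E[X] = C(18, 4) · 2^{1 − 6} = 3060 · 1/32 = 765/8.
Numerically: E[X] ≈ 95.625000.

E[X] = C(18,4)·2^(1−C(4,2)) = 765/8 ≈ 95.625000.


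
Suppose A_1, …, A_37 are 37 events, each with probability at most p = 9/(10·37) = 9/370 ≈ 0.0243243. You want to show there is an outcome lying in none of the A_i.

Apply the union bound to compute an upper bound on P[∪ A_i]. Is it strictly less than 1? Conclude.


Union bound: P[∪_{i=1}^{37} A_i] ≤ Σ_i P[A_i] ≤ 37·p = 37·(9/370) = 9/10.
Numerically: 9/10 ≈ 0.9000000.
Is 9/10 < 1? YES.
Since P[∪ A_i] ≤ 9/10 < 1, the complement has P[∩ A_i^c] ≥ 1 − 9/10 = 1/10 > 0, so some outcome avoids every A_i.

37·p = 9/10 ≈ 0.9000000; existence CERTIFIED by the union bound.


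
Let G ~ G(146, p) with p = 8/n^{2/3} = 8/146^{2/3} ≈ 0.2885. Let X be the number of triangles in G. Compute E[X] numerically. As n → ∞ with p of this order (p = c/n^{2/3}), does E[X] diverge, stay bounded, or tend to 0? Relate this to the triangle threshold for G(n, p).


Number of potential triangles: C(146, 3) = 508080.
Each occurs with probability p³ ≈ (0.2885)³ ≈ 2.401952e-02.
By linearity: E[X] = C(146, 3)·p³ ≈ 508080 · 2.401952e-02 ≈ 12203.8356.
Since α = 2/3 < 1, p = c/n^{2/3} ≫ 1/n is above the triangle threshold p ~ 1/n. Asymptotically E[X] ~ (c³/6)·n^{3(1−α)} = (8³/6)·n^{1} → ∞; triangles are abundant w.h.p.

E[X] ≈ 12203.8356; in regime p = Θ(1/n^{2/3}) E[X] diverges (above the triangle threshold p ~ 1/n).


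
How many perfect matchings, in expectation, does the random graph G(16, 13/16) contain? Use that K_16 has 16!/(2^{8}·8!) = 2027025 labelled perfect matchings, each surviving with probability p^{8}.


K_16 has 16!/(2^{8}·8!) = 2027025 labelled perfect matchings.
For each such perfect matching H, let X_H = 1 if all 8 edges of H are present in G. Then P[X_H = 1] = p^{8} = (13/16)^{8} = 815730721/4294967296.
Summing the indicators: E[X] = Σ_H E[X_H] = 2027025 · p^{8} = 2027025 · 815730721/4294967296 = 1653506564735025/4294967296.
Numerically: E[X] ≈ 3.85e+05.

E[X] = 2027025 · (13/16)^{8} = 1653506564735025/4294967296 ≈ 3.85e+05.


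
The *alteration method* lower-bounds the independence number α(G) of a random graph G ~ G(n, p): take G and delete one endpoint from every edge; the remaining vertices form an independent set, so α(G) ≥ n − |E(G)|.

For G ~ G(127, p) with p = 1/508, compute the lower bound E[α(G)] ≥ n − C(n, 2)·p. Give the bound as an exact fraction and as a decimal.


E[|E(G)|] = C(127, 2)·p = 8001 · (1/508) = 63/4.
E[α(G)] ≥ n − E[|E(G)|] = 127 − 63/4 = 445/4.
Numerically: ≈ 111.250.
(This is only a lower bound; the true E[α(G)] may be larger.)

E[α(G)] ≥ 445/4 ≈ 111.250.


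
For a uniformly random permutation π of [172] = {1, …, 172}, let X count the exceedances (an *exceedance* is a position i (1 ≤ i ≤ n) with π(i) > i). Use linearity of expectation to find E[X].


Write X = Σ_{i=1}^{172} X_i, where X_i = 1_{π(i) > i}.
For each fixed i, π(i) is uniform over {1, …, 172} (marginal of a uniform permutation), so P[π(i) > i] = (n − i)/n. Summing: Σ_{i=1}^{172} (n − i)/n = (0 + 1 + … + 171)/172 = 172(172 − 1)/(2·172) = (172 − 1)/2.
Hence E[X] = Σ_{i=1}^{172} (172 − i)/172 = 171/2 ≈ 85.50000.

E[X] = 171/2 = 85.50000.


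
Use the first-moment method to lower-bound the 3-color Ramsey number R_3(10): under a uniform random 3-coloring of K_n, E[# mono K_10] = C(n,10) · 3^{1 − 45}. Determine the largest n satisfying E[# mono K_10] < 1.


We need C(n, 10) · 3^{1 − 45} < 1, i.e. C(n, 10) < 3^{45 − 1} = 984770902183611232881.
Check values of n near the boundary:
  n = 569: C(569, 10) = 905357721286137524328; 905357721286137524328 < 984770902183611232881? YES
  n = 570: C(570, 10) = 921524823451961408691; 921524823451961408691 < 984770902183611232881? YES
  n = 571: C(571, 10) = 937951290893172842001; 937951290893172842001 < 984770902183611232881? YES
  n = 572: C(572, 10) = 954640815642161682606; 954640815642161682606 < 984770902183611232881? YES
  n = 573: C(573, 10) = 971597135635805762226; 971597135635805762226 < 984770902183611232881? YES
  n = 574: C(574, 10) = 988824035203816502691; 988824035203816502691 < 984770902183611232881? NO
The largest n with C(n, 10) < 984770902183611232881 is n = 573 (where E[X] = 35985079097622435638/36472996377170786403 ≈ 0.986623). Hence R_3(10) > 573, i.e. R_3(10) ≥ 574.

Largest n = 573; hence R_3(10) > 573.


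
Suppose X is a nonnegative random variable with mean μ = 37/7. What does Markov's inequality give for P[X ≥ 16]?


μ = E[X] = 37/7, a = 16.
Markov: P[X ≥ 16] ≤ μ/a = (37/7)/16 = 37/112.
Numerically: ≈ 0.330357.
(Since a = 16 > μ = 5.285714, the bound 37/112 is < 1 and informative.)

P[X ≥ 16] ≤ 37/112 ≈ 0.330357.


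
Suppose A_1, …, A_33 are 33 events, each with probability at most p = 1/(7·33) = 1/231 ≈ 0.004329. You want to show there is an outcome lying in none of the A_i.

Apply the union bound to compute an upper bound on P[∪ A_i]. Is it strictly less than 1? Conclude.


Union bound: P[∪_{i=1}^{33} A_i] ≤ Σ_i P[A_i] ≤ 33·p = 33·(1/231) = 1/7.
Numerically: 1/7 ≈ 0.142857.
Is 1/7 < 1? YES.
Since P[∪ A_i] ≤ 1/7 < 1, the complement has P[∩ A_i^c] ≥ 1 − 1/7 = 6/7 > 0, so some outcome avoids every A_i.

33·p = 1/7 ≈ 0.142857; existence CERTIFIED by the union bound.


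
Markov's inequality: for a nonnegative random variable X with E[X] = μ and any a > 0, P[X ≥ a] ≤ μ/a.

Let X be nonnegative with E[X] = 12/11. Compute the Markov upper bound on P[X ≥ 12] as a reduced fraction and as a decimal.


μ = E[X] = 12/11, a = 12.
Markov: P[X ≥ 12] ≤ μ/a = (12/11)/12 = 1/11.
Numerically: ≈ 0.090909.
(Since a = 12 > μ = 1.090909, the bound 1/11 is < 1 and informative.)

P[X ≥ 12] ≤ 1/11 ≈ 0.090909.


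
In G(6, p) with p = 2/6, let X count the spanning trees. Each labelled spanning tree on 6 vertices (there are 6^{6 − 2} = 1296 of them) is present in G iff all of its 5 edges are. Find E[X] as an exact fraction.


K_6 has 6^{6 − 2} = 1296 labelled spanning trees.
For each such spanning tree H, let X_H = 1 if all 5 edges of H are present in G. Then P[X_H = 1] = p^{5} = (1/3)^{5} = 1/243.
By linearity of expectation: E[X] = Σ_H E[X_H] = 1296 · p^{5} = 1296 · 1/243 = 16/3.
Numerically: E[X] ≈ 5.33333.

E[X] = 1296 · (1/3)^{5} = 16/3 ≈ 5.33333.


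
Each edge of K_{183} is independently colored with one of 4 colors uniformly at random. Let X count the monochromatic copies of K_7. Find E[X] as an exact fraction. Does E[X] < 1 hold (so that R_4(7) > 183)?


E[X] = C(183, 7) · 4^{1 − 21} = 1214197462413 · 4^{−20} = 1214197462413/1099511627776.
As a reduced fraction: E[X] = 1214197462413/1099511627776 ≈ 1.1043062.
Is E[X] < 1? NO.
Since E[X] ≥ 1, the first-moment bound is inconclusive at n = 183; it does NOT by itself certify R_4(7) > 183.

E[X] = 1214197462413/1099511627776 ≈ 1.1043062; E[X] ≥ 1; first-moment method inconclusive here.


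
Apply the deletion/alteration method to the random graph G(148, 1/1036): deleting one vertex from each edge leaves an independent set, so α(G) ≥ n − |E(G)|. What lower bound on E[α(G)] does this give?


E[|E(G)|] = C(148, 2)·p = 10878 · (1/1036) = 21/2.
E[α(G)] ≥ n − E[|E(G)|] = 148 − 21/2 = 275/2.
Numerically: ≈ 137.50000.
(This is only a lower bound; the true E[α(G)] may be larger.)

E[α(G)] ≥ 275/2 ≈ 137.50000.


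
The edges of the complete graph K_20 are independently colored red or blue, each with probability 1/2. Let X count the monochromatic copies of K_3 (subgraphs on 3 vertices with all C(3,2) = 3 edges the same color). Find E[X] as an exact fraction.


Let X = Σ_S X_S over the C(20, 3) = 1140 subsets S of size 3, where X_S = 1 if the K_3 on S is monochromatic.
For a fixed S, the K_3 on S has C(3, 2) = 3 edges. P[all 3 edges red] = (1/2)^3, and likewise for blue, so P[monochromatic] = 2·(1/2)^3 = 2^{1 − 3} = 1/4.
By linearity: E[X] = C(20, 3) · 2^{1 − 3} = 1140 · 1/4 = 285.
Numerically: E[X] ≈ 285.000.

E[X] = C(20,3)·2^(1−C(3,2)) = 285 ≈ 285.000.


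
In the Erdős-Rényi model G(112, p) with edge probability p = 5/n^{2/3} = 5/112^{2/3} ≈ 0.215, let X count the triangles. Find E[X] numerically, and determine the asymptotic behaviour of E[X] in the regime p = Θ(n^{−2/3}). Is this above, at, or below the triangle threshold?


Number of potential triangles: C(112, 3) = 227920.
Each occurs with probability p³ ≈ (0.215)³ ≈ 9.96492e-03.
By linearity: E[X] = C(112, 3)·p³ ≈ 227920 · 9.96492e-03 ≈ 2271.205.
Since α = 2/3 < 1, p = c/n^{2/3} ≫ 1/n is above the triangle threshold p ~ 1/n. Asymptotically E[X] ~ (c³/6)·n^{3(1−α)} = (5³/6)·n^{1} → ∞; triangles are abundant w.h.p.

E[X] ≈ 2271.205; in regime p = Θ(1/n^{2/3}) E[X] diverges (above the triangle threshold p ~ 1/n).


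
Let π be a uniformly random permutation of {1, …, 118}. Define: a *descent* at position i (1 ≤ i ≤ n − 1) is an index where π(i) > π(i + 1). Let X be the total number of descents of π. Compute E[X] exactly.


Write X = Σ X_I over i = 1, …, 117, with X_I the indicator of one descent.
There are 117 indicators.
For each fixed i, the pair (π(i), π(i+1)) is a uniformly random ordered pair of distinct values from {1, …, 118}; by symmetry P[π(i) > π(i+1)] = 1/2.
By linearity: E[X] = 117 · (1/2) = (118 − 1) · (1/2) = 117/2 ≈ 58.500000.

E[X] = 117/2 = 58.500000.


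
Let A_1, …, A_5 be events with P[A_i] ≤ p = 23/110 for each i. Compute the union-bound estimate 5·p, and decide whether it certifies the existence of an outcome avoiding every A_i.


Union bound: P[∪_{i=1}^{5} A_i] ≤ Σ_i P[A_i] ≤ 5·p = 5·(23/110) = 23/22.
Numerically: 23/22 ≈ 1.0455.
Is 23/22 < 1? NO.
Since the bound 23/22 is ≥ 1, the union bound is uninformative here; it does NOT by itself certify existence.

5·p = 23/22 ≈ 1.0455; existence NOT certified by the union bound.


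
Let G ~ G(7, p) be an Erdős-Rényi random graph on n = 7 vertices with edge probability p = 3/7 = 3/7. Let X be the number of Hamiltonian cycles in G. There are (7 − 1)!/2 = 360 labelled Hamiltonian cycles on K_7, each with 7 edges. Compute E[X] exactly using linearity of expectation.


K_7 has (7 − 1)!/2 = 360 labelled Hamiltonian cycles.
For each such Hamiltonian cycle H, let X_H = 1 if all 7 edges of H are present in G. Then P[X_H = 1] = p^{7} = (3/7)^{7} = 2187/823543.
By linearity of expectation: E[X] = Σ_H E[X_H] = 360 · p^{7} = 360 · 2187/823543 = 787320/823543.
Numerically: E[X] ≈ 0.956.

E[X] = 360 · (3/7)^{7} = 787320/823543 ≈ 0.956.


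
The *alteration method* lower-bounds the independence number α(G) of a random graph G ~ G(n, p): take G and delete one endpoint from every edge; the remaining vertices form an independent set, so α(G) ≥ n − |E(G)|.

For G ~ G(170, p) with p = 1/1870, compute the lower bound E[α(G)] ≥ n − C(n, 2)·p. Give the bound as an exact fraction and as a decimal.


E[|E(G)|] = C(170, 2)·p = 14365 · (1/1870) = 169/22.
E[α(G)] ≥ n − E[|E(G)|] = 170 − 169/22 = 3571/22.
Numerically: ≈ 162.31818.
(This is only a lower bound; the true E[α(G)] may be larger.)

E[α(G)] ≥ 3571/22 ≈ 162.31818.


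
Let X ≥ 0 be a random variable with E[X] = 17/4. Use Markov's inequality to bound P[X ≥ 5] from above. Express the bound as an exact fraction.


μ = E[X] = 17/4, a = 5.
Markov: P[X ≥ 5] ≤ μ/a = (17/4)/5 = 17/20.
Numerically: ≈ 0.8500.
(Since a = 5 > μ = 4.2500, the bound 17/20 is < 1 and informative.)

P[X ≥ 5] ≤ 17/20 ≈ 0.8500.


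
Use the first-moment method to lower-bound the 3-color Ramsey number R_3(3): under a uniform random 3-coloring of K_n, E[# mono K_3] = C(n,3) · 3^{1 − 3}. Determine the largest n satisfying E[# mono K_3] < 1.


We need C(n, 3) · 3^{1 − 3} < 1, i.e. C(n, 3) < 3^{3 − 1} = 9.
Check values of n near the boundary:
  n = 3: C(3, 3) = 1; 1 < 9? YES
  n = 4: C(4, 3) = 4; 4 < 9? YES
  n = 5: C(5, 3) = 10; 10 < 9? NO
  n = 6: C(6, 3) = 20; 20 < 9? NO
The largest n with C(n, 3) < 9 is n = 4 (where E[X] = 4/9 ≈ 0.444444). Hence R_3(3) > 4, i.e. R_3(3) ≥ 5.

Largest n = 4; hence R_3(3) > 4.


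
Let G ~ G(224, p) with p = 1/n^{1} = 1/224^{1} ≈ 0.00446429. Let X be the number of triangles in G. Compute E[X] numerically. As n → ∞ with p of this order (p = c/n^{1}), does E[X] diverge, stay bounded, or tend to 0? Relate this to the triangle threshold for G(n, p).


Number of potential triangles: C(224, 3) = 1848224.
Each occurs with probability p³ ≈ (0.00446429)³ ≈ 8.89725310e-08.
By linearity: E[X] = C(224, 3)·p³ ≈ 1848224 · 8.89725310e-08 ≈ 0.164441.
Here α = 1, so p = 1/n is exactly at the triangle threshold p ~ 1/n. Asymptotically E[X] → c³/6 = 1³/6 = 1/6 ≈ 0.166667, a bounded constant. In this regime the triangle count is asymptotically Poisson(c³/6).

E[X] ≈ 0.164441; in regime p = Θ(1/n^{1}) E[X] stays bounded (at the triangle threshold p ~ 1/n).


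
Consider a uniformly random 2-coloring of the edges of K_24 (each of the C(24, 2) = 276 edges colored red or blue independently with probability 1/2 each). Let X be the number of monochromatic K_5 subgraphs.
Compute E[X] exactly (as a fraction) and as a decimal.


Let X = Σ_S X_S over the C(24, 5) = 42504 subsets S of size 5, where X_S = 1 if the K_5 on S is monochromatic.
For a fixed S, the K_5 on S has C(5, 2) = 10 edges. P[all 10 edges red] = (1/2)^10, and likewise for blue, so P[monochromatic] = 2·(1/2)^10 = 2^{1 − 10} = 1/512.
Summing: E[X] = C(24, 5) · 2^{1 − 10} = 42504 · 1/512 = 5313/64.
Numerically: E[X] ≈ 83.015625.

E[X] = C(24,5)·2^(1−C(5,2)) = 5313/64 ≈ 83.015625.


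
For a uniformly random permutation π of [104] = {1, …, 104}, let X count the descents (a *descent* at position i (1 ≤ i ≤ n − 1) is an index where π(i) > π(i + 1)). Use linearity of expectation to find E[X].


Write X = Σ X_I over i = 1, …, 103, with X_I the indicator of one descent.
There are 103 indicators.
For each fixed i, the pair (π(i), π(i+1)) is a uniformly random ordered pair of distinct values from {1, …, 104}; by symmetry P[π(i) > π(i+1)] = 1/2.
By linearity: E[X] = 103 · (1/2) = (104 − 1) · (1/2) = 103/2 ≈ 51.50000.

E[X] = 103/2 = 51.50000.


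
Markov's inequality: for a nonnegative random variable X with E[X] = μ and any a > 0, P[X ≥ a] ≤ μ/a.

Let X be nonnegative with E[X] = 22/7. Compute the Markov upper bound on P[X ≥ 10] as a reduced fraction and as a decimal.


μ = E[X] = 22/7, a = 10.
Markov: P[X ≥ 10] ≤ μ/a = (22/7)/10 = 11/35.
Numerically: ≈ 0.31429.
(Since a = 10 > μ = 3.14286, the bound 11/35 is < 1 and informative.)

P[X ≥ 10] ≤ 11/35 ≈ 0.31429.


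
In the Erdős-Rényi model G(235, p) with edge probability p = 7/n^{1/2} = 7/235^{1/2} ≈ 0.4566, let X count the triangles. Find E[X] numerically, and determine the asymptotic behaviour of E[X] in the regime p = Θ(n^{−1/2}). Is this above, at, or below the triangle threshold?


Number of potential triangles: C(235, 3) = 2135445.
Each occurs with probability p³ ≈ (0.4566)³ ≈ 9.521214e-02.
By linearity: E[X] = C(235, 3)·p³ ≈ 2135445 · 9.521214e-02 ≈ 203320.2884.
Since α = 1/2 < 1, p = c/n^{1/2} ≫ 1/n is above the triangle threshold p ~ 1/n. Asymptotically E[X] ~ (c³/6)·n^{3(1−α)} = (7³/6)·n^{1.5} → ∞; triangles are abundant w.h.p.

E[X] ≈ 203320.2884; in regime p = Θ(1/n^{1/2}) E[X] diverges (above the triangle threshold p ~ 1/n).


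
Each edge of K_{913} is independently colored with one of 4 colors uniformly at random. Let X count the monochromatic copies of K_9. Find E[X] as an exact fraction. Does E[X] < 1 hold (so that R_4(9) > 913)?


E[X] = C(913, 9) · 4^{1 − 36} = 1167605542753639808390 · 4^{−35} = 1167605542753639808390/1180591620717411303424.
As a reduced fraction: E[X] = 583802771376819904195/590295810358705651712 ≈ 0.989.
Is E[X] < 1? YES.
Since E[X] < 1, there exists a 4-coloring of K_{913} with no monochromatic K_9; hence R_4(9) > 913.

E[X] = 583802771376819904195/590295810358705651712 ≈ 0.989; E[X] < 1, so R_4(9) > 913.


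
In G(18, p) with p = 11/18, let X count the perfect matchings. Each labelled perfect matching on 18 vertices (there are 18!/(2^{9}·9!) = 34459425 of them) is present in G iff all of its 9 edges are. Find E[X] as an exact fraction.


K_18 has 18!/(2^{9}·9!) = 34459425 labelled perfect matchings.
For each such perfect matching H, let X_H = 1 if all 9 edges of H are present in G. Then P[X_H = 1] = p^{9} = (11/18)^{9} = 2357947691/198359290368.
By linearity of expectation: E[X] = Σ_H E[X_H] = 34459425 · p^{9} = 34459425 · 2357947691/198359290368 = 1003129896443675/2448880128.
Numerically: E[X] ≈ 4.1e+05.

E[X] = 34459425 · (11/18)^{9} = 1003129896443675/2448880128 ≈ 4.1e+05.


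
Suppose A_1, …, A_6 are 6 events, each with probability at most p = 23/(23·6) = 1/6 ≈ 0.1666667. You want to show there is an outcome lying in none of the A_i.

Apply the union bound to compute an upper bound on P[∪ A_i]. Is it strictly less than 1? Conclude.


Union bound: P[∪_{i=1}^{6} A_i] ≤ Σ_i P[A_i] ≤ 6·p = 6·(1/6) = 1.
Numerically: 1 ≈ 1.0000000.
Is 1 < 1? NO.
Since the bound 1 is ≥ 1, the union bound is uninformative here; it does NOT by itself certify existence.

6·p = 1 ≈ 1.0000000; existence NOT certified by the union bound.


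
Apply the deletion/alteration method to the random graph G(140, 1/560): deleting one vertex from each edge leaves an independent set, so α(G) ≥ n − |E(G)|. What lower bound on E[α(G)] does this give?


E[|E(G)|] = C(140, 2)·p = 9730 · (1/560) = 139/8.
E[α(G)] ≥ n − E[|E(G)|] = 140 − 139/8 = 981/8.
Numerically: ≈ 122.625000.
(This is only a lower bound; the true E[α(G)] may be larger.)

E[α(G)] ≥ 981/8 ≈ 122.625000.


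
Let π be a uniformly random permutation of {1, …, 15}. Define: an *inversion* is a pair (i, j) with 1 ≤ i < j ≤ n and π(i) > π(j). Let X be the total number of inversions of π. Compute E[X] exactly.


Write X = Σ X_I over the C(15, 2) = 105 pairs i < j, with X_I the indicator of one inversion.
There are 105 indicators.
For each fixed pair i < j, the values π(i) and π(j) are two distinct elements of {1, …, 15} in uniformly random order; by symmetry P[π(i) > π(j)] = 1/2.
By linearity: E[X] = 105 · (1/2) = C(15, 2) · (1/2) = 105/2 = 105/2 ≈ 52.5000.

E[X] = 105/2 = 52.5000.


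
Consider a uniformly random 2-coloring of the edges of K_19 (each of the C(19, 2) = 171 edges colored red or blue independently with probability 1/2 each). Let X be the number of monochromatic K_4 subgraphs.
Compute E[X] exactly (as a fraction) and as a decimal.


Let X = Σ_S X_S over the C(19, 4) = 3876 subsets S of size 4, where X_S = 1 if the K_4 on S is monochromatic.
For a fixed S, the K_4 on S has C(4, 2) = 6 edges. P[all 6 edges red] = (1/2)^6, and likewise for blue, so P[monochromatic] = 2·(1/2)^6 = 2^{1 − 6} = 1/32.
Summing: E[X] = C(19, 4) · 2^{1 − 6} = 3876 · 1/32 = 969/8.
Numerically: E[X] ≈ 121.1250.

E[X] = C(19,4)·2^(1−C(4,2)) = 969/8 ≈ 121.1250.


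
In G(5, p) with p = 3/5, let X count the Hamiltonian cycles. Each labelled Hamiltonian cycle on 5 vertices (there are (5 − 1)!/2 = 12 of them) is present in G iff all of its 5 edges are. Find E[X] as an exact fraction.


K_5 has (5 − 1)!/2 = 12 labelled Hamiltonian cycles.
For each such Hamiltonian cycle H, let X_H = 1 if all 5 edges of H are present in G. Then P[X_H = 1] = p^{5} = (3/5)^{5} = 243/3125.
By linearity of expectation: E[X] = Σ_H E[X_H] = 12 · p^{5} = 12 · 243/3125 = 2916/3125.
Numerically: E[X] ≈ 0.9331.

E[X] = 12 · (3/5)^{5} = 2916/3125 ≈ 0.9331.


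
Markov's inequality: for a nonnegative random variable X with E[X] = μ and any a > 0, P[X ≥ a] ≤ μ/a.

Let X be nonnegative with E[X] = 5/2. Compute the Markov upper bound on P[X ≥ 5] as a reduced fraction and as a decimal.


μ = E[X] = 5/2, a = 5.
Markov: P[X ≥ 5] ≤ μ/a = (5/2)/5 = 1/2.
Numerically: ≈ 0.5000.
(Since a = 5 > μ = 2.5000, the bound 1/2 is < 1 and informative.)

P[X ≥ 5] ≤ 1/2 ≈ 0.5000.


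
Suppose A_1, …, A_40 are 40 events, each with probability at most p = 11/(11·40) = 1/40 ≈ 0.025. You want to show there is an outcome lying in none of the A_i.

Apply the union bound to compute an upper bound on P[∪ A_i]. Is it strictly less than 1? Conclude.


Union bound: P[∪_{i=1}^{40} A_i] ≤ Σ_i P[A_i] ≤ 40·p = 40·(1/40) = 1.
Numerically: 1 ≈ 1.000.
Is 1 < 1? NO.
Since the bound 1 is ≥ 1, the union bound is uninformative here; it does NOT by itself certify existence.

40·p = 1 ≈ 1.000; existence NOT certified by the union bound.


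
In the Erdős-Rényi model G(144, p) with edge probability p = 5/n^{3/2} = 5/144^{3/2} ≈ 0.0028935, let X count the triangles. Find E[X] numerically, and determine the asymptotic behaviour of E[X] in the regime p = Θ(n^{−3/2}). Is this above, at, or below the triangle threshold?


Number of potential triangles: C(144, 3) = 487344.
Each occurs with probability p³ ≈ (0.0028935)³ ≈ 2.4225837e-08.
By linearity: E[X] = C(144, 3)·p³ ≈ 487344 · 2.4225837e-08 ≈ 0.01181.
Since α = 3/2 > 1, p = c/n^{3/2} = o(1/n) is below the triangle threshold p ~ 1/n. Asymptotically E[X] ~ (c³/6)·n^{3(1−α)} = (5³/6)·n^{-1.5} → 0, so by Markov's inequality G has no triangles w.h.p.

E[X] ≈ 0.01181; in regime p = Θ(1/n^{3/2}) E[X] tends to 0 (below the triangle threshold p ~ 1/n).


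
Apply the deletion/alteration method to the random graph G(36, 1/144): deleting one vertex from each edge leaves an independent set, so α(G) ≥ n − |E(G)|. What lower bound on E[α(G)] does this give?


E[|E(G)|] = C(36, 2)·p = 630 · (1/144) = 35/8.
E[α(G)] ≥ n − E[|E(G)|] = 36 − 35/8 = 253/8.
Numerically: ≈ 31.62500.
(This is only a lower bound; the true E[α(G)] may be larger.)

E[α(G)] ≥ 253/8 ≈ 31.62500.


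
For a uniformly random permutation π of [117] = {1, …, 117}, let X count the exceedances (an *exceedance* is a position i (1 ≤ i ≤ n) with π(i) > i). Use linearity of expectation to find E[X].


Write X = Σ_{i=1}^{117} X_i, where X_i = 1_{π(i) > i}.
For each fixed i, π(i) is uniform over {1, …, 117} (marginal of a uniform permutation), so P[π(i) > i] = (n − i)/n. Summing: Σ_{i=1}^{117} (n − i)/n = (0 + 1 + … + 116)/117 = 117(117 − 1)/(2·117) = (117 − 1)/2.
Hence E[X] = Σ_{i=1}^{117} (117 − i)/117 = 58 ≈ 58.000000.

E[X] = 58 = 58.000000.


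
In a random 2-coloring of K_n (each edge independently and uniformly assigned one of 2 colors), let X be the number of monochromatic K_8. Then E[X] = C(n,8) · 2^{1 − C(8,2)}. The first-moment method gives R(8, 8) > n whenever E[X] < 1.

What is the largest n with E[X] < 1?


We need C(n, 8) · 2^{1 − 28} < 1, i.e. C(n, 8) < 2^{28 − 1} = 134217728.
Check values of n near the boundary:
  n = 36: C(36, 8) = 30260340; 30260340 < 134217728? YES
  n = 37: C(37, 8) = 38608020; 38608020 < 134217728? YES
  n = 38: C(38, 8) = 48903492; 48903492 < 134217728? YES
  n = 39: C(39, 8) = 61523748; 61523748 < 134217728? YES
  n = 40: C(40, 8) = 76904685; 76904685 < 134217728? YES
  n = 41: C(41, 8) = 95548245; 95548245 < 134217728? YES
  n = 42: C(42, 8) = 118030185; 118030185 < 134217728? YES
  n = 43: C(43, 8) = 145008513; 145008513 < 134217728? NO
  n = 44: C(44, 8) = 177232627; 177232627 < 134217728? NO
The largest n with C(n, 8) < 134217728 is n = 42 (where E[X] = 118030185/134217728 ≈ 0.8793934). Hence R(8, 8) > 42, i.e. R(8, 8) ≥ 43.

Largest n = 42; hence R(8, 8) > 42.


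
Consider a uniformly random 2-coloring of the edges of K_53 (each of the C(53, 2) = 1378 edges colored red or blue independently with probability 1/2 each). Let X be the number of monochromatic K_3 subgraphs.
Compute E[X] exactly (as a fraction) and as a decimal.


Let X = Σ_S X_S over the C(53, 3) = 23426 subsets S of size 3, where X_S = 1 if the K_3 on S is monochromatic.
For a fixed S, the K_3 on S has C(3, 2) = 3 edges. P[all 3 edges red] = (1/2)^3, and likewise for blue, so P[monochromatic] = 2·(1/2)^3 = 2^{1 − 3} = 1/4.
By linearity of expectation: E[X] = C(53, 3) · 2^{1 − 3} = 23426 · 1/4 = 11713/2.
Numerically: E[X] ≈ 5856.500.

E[X] = C(53,3)·2^(1−C(3,2)) = 11713/2 ≈ 5856.500.


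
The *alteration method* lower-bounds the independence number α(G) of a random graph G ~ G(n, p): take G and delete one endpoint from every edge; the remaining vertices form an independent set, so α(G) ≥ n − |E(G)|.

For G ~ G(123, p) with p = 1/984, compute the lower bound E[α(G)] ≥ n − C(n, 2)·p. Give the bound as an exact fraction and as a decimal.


E[|E(G)|] = C(123, 2)·p = 7503 · (1/984) = 61/8.
E[α(G)] ≥ n − E[|E(G)|] = 123 − 61/8 = 923/8.
Numerically: ≈ 115.375.
(This is only a lower bound; the true E[α(G)] may be larger.)

E[α(G)] ≥ 923/8 ≈ 115.375.


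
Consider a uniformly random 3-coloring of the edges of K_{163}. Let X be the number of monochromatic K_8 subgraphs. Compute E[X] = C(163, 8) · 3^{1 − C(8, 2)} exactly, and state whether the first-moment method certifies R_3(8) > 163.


E[X] = C(163, 8) · 3^{1 − 28} = 10380216608892 · 3^{−27} = 10380216608892/7625597484987.
As a reduced fraction: E[X] = 128150822332/94143178827 ≈ 1.36123.
Is E[X] < 1? NO.
Since E[X] ≥ 1, the first-moment bound is inconclusive at n = 163; it does NOT by itself certify R_3(8) > 163.

E[X] = 128150822332/94143178827 ≈ 1.36123; E[X] ≥ 1; first-moment method inconclusive here.


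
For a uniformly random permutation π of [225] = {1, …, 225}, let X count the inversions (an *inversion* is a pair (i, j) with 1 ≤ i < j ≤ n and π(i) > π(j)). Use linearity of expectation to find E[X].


Write X = Σ X_I over the C(225, 2) = 25200 pairs i < j, with X_I the indicator of one inversion.
There are 25200 indicators.
For each fixed pair i < j, the values π(i) and π(j) are two distinct elements of {1, …, 225} in uniformly random order; by symmetry P[π(i) > π(j)] = 1/2.
By linearity: E[X] = 25200 · (1/2) = C(225, 2) · (1/2) = 25200/2 = 12600 ≈ 12600.000000.

E[X] = 12600 = 12600.000000.


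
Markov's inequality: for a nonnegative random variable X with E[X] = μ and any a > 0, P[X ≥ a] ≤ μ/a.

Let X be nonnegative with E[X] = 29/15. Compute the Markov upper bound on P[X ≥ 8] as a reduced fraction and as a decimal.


μ = E[X] = 29/15, a = 8.
Markov: P[X ≥ 8] ≤ μ/a = (29/15)/8 = 29/120.
Numerically: ≈ 0.242.
(Since a = 8 > μ = 1.933, the bound 29/120 is < 1 and informative.)

P[X ≥ 8] ≤ 29/120 ≈ 0.242.


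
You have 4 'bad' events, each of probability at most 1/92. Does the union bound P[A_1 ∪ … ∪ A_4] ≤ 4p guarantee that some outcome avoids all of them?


Union bound: P[∪_{i=1}^{4} A_i] ≤ Σ_i P[A_i] ≤ 4·p = 4·(1/92) = 1/23.
Numerically: 1/23 ≈ 0.043478.
Is 1/23 < 1? YES.
Since P[∪ A_i] ≤ 1/23 < 1, the complement has P[∩ A_i^c] ≥ 1 − 1/23 = 22/23 > 0, so some outcome avoids every A_i.

4·p = 1/23 ≈ 0.043478; existence CERTIFIED by the union bound.


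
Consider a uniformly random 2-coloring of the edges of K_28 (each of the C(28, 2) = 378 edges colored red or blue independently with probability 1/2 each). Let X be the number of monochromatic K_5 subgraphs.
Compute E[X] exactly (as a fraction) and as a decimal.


Let X = Σ_S X_S over the C(28, 5) = 98280 subsets S of size 5, where X_S = 1 if the K_5 on S is monochromatic.
For a fixed S, the K_5 on S has C(5, 2) = 10 edges. P[all 10 edges red] = (1/2)^10, and likewise for blue, so P[monochromatic] = 2·(1/2)^10 = 2^{1 − 10} = 1/512.
Summing: E[X] = C(28, 5) · 2^{1 − 10} = 98280 · 1/512 = 12285/64.
Numerically: E[X] ≈ 191.953.

E[X] = C(28,5)·2^(1−C(5,2)) = 12285/64 ≈ 191.953.


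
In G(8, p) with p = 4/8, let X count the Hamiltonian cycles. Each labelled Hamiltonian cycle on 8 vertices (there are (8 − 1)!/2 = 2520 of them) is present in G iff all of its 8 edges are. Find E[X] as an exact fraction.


K_8 has (8 − 1)!/2 = 2520 labelled Hamiltonian cycles.
For each such Hamiltonian cycle H, let X_H = 1 if all 8 edges of H are present in G. Then P[X_H = 1] = p^{8} = (1/2)^{8} = 1/256.
By linearity: E[X] = Σ_H E[X_H] = 2520 · p^{8} = 2520 · 1/256 = 315/32.
Numerically: E[X] ≈ 9.84.

E[X] = 2520 · (1/2)^{8} = 315/32 ≈ 9.84.


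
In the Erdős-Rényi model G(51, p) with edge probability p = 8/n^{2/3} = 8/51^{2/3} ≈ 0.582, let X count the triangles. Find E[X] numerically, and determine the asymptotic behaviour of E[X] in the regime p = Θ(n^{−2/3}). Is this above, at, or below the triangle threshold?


Number of potential triangles: C(51, 3) = 20825.
Each occurs with probability p³ ≈ (0.582)³ ≈ 1.96847e-01.
By linearity: E[X] = C(51, 3)·p³ ≈ 20825 · 1.96847e-01 ≈ 4099.346.
Since α = 2/3 < 1, p = c/n^{2/3} ≫ 1/n is above the triangle threshold p ~ 1/n. Asymptotically E[X] ~ (c³/6)·n^{3(1−α)} = (8³/6)·n^{1} → ∞; triangles are abundant w.h.p.

E[X] ≈ 4099.346; in regime p = Θ(1/n^{2/3}) E[X] diverges (above the triangle threshold p ~ 1/n).


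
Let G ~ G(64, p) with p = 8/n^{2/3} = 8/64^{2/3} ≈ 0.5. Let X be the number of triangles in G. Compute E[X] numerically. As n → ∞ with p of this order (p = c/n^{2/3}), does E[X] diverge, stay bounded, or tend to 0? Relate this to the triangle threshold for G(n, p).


Number of potential triangles: C(64, 3) = 41664.
Each occurs with probability p³ ≈ (0.5)³ ≈ 1.25000000e-01.
By linearity: E[X] = C(64, 3)·p³ ≈ 41664 · 1.25000000e-01 ≈ 5208.000000.
Since α = 2/3 < 1, p = c/n^{2/3} ≫ 1/n is above the triangle threshold p ~ 1/n. Asymptotically E[X] ~ (c³/6)·n^{3(1−α)} = (8³/6)·n^{1} → ∞; triangles are abundant w.h.p.

E[X] ≈ 5208.000000; in regime p = Θ(1/n^{2/3}) E[X] diverges (above the triangle threshold p ~ 1/n).


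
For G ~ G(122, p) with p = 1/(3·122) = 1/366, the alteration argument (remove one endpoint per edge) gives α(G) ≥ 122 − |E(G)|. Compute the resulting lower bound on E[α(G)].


E[|E(G)|] = C(122, 2)·p = 7381 · (1/366) = 121/6.
E[α(G)] ≥ n − E[|E(G)|] = 122 − 121/6 = 611/6.
Numerically: ≈ 101.833.
(This is only a lower bound; the true E[α(G)] may be larger.)

E[α(G)] ≥ 611/6 ≈ 101.833.


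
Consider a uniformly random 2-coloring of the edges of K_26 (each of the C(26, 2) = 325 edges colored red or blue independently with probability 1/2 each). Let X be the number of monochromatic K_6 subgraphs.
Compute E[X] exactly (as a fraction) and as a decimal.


Let X = Σ_S X_S over the C(26, 6) = 230230 subsets S of size 6, where X_S = 1 if the K_6 on S is monochromatic.
For a fixed S, the K_6 on S has C(6, 2) = 15 edges. P[all 15 edges red] = (1/2)^15, and likewise for blue, so P[monochromatic] = 2·(1/2)^15 = 2^{1 − 15} = 1/16384.
By linearity: E[X] = C(26, 6) · 2^{1 − 15} = 230230 · 1/16384 = 115115/8192.
Numerically: E[X] ≈ 14.05212.

E[X] = C(26,6)·2^(1−C(6,2)) = 115115/8192 ≈ 14.05212.
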